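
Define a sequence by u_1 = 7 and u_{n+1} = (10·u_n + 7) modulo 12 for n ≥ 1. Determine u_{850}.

1

Listing terms: u_1 = 7, u_2 = 5, u_3 = 9, u_4 = 1, u_5 = 5.
Since u_5 = u_2 = 5, the sequence is eventually periodic: after a pre-period of length 1 it cycles with period 3.
For n ≥ 2, u_n depends only on (n - 2) mod 3. (850 - 2) mod 3 = 2, so u_{850} = u_4 = 1.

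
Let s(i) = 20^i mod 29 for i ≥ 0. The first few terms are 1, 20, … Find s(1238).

s(0) = 1,  s(1) = 20,  s(2) = 23,  s(3) = 25,  s(4) = 7,  s(5) = 24,  s(6) = 16,  s(7) = 1.
Since s(7) = s(0) = 1, the sequence is periodic with period 7.
(1238 - 0) mod 7 = 6, so s(1238) = s(6) = 16.

16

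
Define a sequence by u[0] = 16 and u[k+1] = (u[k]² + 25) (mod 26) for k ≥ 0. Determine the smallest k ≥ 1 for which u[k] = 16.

6

Computing terms: u[0] = 16, u[1] = 21, u[2] = 24, u[3] = 3, u[4] = 8, u[5] = 11, u[6] = 16.
The sequence repeats with period 6.
The value 16 next appears (with k ≥ 1) at u[6].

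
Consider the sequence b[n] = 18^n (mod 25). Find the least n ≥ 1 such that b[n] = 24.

b[0] = 1,  b[1] = 18,  b[2] = 24,  b[3] = 7,  b[4] = 1.
The sequence repeats with period 4.
The value 24 first appears (with n ≥ 1) at b[2].

2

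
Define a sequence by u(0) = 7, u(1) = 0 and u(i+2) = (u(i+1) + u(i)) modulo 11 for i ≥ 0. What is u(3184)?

3

u(0) = 7, u(1) = 0, u(2) = 7, u(3) = 7, u(4) = 3, u(5) = 10, u(6) = 2, u(7) = 1, u(8) = 3, u(9) = 4, u(10) = 7, u(11) = 0.
The sequence repeats with period 10.
(3184 - 0) mod 10 = 4, so u(3184) = u(4) = 3.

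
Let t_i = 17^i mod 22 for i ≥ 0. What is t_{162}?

3

Computing terms: t_0 = 1,  t_1 = 17,  t_2 = 3,  t_3 = 7,  t_4 = 9,  t_5 = 21,  t_6 = 5,  t_7 = 19,  t_8 = 15,  t_9 = 13,  t_{10} = 1.
Since t_{10} = t_0 = 1, the sequence is periodic with period 10.
(162 - 0) mod 10 = 2, so t_{162} = t_2 = 3.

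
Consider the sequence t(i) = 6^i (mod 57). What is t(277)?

Listing terms: t(1) = 6, t(2) = 36, t(3) = 45, t(4) = 42, t(5) = 24, t(6) = 30, t(7) = 9, t(8) = 54, t(9) = 39, t(10) = 6.
The sequence repeats with period 9.
(277 - 1) mod 9 = 6, so t(277) = t(7) = 9.

9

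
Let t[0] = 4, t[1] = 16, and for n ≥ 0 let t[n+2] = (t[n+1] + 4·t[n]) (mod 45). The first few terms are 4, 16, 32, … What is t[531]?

6

Computing terms: t[0] = 4,  t[1] = 16,  t[2] = 32,  t[3] = 6,  t[4] = 44,  t[5] = 23,  t[6] = 19,  t[7] = 21,  t[8] = 7,  t[9] = 1,  t[10] = 29,  t[11] = 33,  t[12] = 14,  t[13] = 11,  t[14] = 22,  t[15] = 21,  t[16] = 19,  t[17] = 13,  t[18] = 44,  t[19] = 6,  t[20] = 2,  t[21] = 26,  t[22] = 34,  t[23] = 3,  t[24] = 4,  t[25] = 16.
The sequence repeats with period 24.
(531 - 0) mod 24 = 3, so t[531] = t[3] = 6.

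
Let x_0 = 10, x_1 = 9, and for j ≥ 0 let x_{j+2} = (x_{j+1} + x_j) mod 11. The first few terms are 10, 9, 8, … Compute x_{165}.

We have x_0 = 10; x_1 = 9; x_2 = 8; x_3 = 6; x_4 = 3; x_5 = 9; x_6 = 1; x_7 = 10; x_8 = 0; x_9 = 10; x_{10} = 10; x_{11} = 9.
The sequence repeats with period 10.
So x_{165} = x_{0 + ((165-0) mod 10)} = x_5 = 9.

9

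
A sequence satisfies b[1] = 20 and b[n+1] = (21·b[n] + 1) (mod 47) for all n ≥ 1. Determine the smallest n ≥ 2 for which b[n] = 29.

b[1] = 20; b[2] = 45; b[3] = 6; b[4] = 33; b[5] = 36; b[6] = 5; b[7] = 12; b[8] = 18; b[9] = 3; b[10] = 17; b[11] = 29; b[12] = 46; b[13] = 27; b[14] = 4; b[15] = 38; b[16] = 0; b[17] = 1; b[18] = 22; b[19] = 40; b[20] = 42; b[21] = 37; b[22] = 26; b[23] = 30; b[24] = 20.
Since b[24] = b[1] = 20, the sequence is periodic with period 23.
The value 29 first appears (with n ≥ 2) at b[11].

11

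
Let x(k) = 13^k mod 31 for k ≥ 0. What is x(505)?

We have x(0) = 1; x(1) = 13; x(2) = 14; x(3) = 27; x(4) = 10; x(5) = 6; x(6) = 16; x(7) = 22; x(8) = 7; x(9) = 29; x(10) = 5; x(11) = 3; x(12) = 8; x(13) = 11; x(14) = 19; x(15) = 30; x(16) = 18; x(17) = 17; x(18) = 4; x(19) = 21; x(20) = 25; x(21) = 15; x(22) = 9; x(23) = 24; x(24) = 2; x(25) = 26; x(26) = 28; x(27) = 23; x(28) = 20; x(29) = 12; x(30) = 1.
Since x(30) = x(0) = 1, the sequence is periodic with period 30.
So x(505) = x(0 + ((505-0) mod 30)) = x(25) = 26.

26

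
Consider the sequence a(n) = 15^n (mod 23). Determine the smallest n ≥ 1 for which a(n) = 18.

Computing terms: a(0) = 1, a(1) = 15, a(2) = 18, a(3) = 17, a(4) = 2, a(5) = 7, a(6) = 13, a(7) = 11, a(8) = 4, a(9) = 14, a(10) = 3, a(11) = 22, a(12) = 8, a(13) = 5, a(14) = 6, a(15) = 21, a(16) = 16, a(17) = 10, a(18) = 12, a(19) = 19, a(20) = 9, a(21) = 20, a(22) = 1.
Since a(22) = a(0) = 1, the sequence is periodic with period 22.
The value 18 first appears (with n ≥ 1) at a(2).

2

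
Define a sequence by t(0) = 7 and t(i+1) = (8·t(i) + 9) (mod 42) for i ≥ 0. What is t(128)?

25

Computing terms: t(0) = 7, t(1) = 23, t(2) = 25, t(3) = 41, t(4) = 1, t(5) = 17, t(6) = 19, t(7) = 35, t(8) = 37, t(9) = 11, t(10) = 13, t(11) = 29, t(12) = 31, t(13) = 5, t(14) = 7.
The sequence repeats with period 14.
So t(128) = t(0 + ((128-0) mod 14)) = t(2) = 25.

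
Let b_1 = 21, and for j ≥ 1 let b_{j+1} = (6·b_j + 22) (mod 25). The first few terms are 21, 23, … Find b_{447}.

b_1 = 21,  b_2 = 23,  b_3 = 10,  b_4 = 7,  b_5 = 14,  b_6 = 6,  b_7 = 8,  b_8 = 20,  b_9 = 17,  b_{10} = 24,  b_{11} = 16,  b_{12} = 18,  b_{13} = 5,  b_{14} = 2,  b_{15} = 9,  b_{16} = 1,  b_{17} = 3,  b_{18} = 15,  b_{19} = 12,  b_{20} = 19,  b_{21} = 11,  b_{22} = 13,  b_{23} = 0,  b_{24} = 22,  b_{25} = 4,  b_{26} = 21.
The sequence repeats with period 25.
So b_{447} = b_{1 + ((447-1) mod 25)} = b_{22} = 13.

13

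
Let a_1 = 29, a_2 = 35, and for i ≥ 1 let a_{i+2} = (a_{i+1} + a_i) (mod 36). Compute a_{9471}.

Computing terms: a_1 = 29; a_2 = 35; a_3 = 28; a_4 = 27; a_5 = 19; a_6 = 10; a_7 = 29; a_8 = 3; a_9 = 32; a_{10} = 35; a_{11} = 31; a_{12} = 30; a_{13} = 25; a_{14} = 19; a_{15} = 8; a_{16} = 27; a_{17} = 35; a_{18} = 26; a_{19} = 25; a_{20} = 15; a_{21} = 4; a_{22} = 19; a_{23} = 23; a_{24} = 6; a_{25} = 29; a_{26} = 35.
Since (a_{25}, a_{26}) = (a_1, a_2) = (29, 35) (two consecutive terms determine the rest), the sequence is periodic with period 24.
So a_{9471} = a_{1 + ((9471-1) mod 24)} = a_{15} = 8.

8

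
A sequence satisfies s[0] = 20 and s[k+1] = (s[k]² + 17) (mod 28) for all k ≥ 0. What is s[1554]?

We have s[0] = 20,  s[1] = 25,  s[2] = 26,  s[3] = 21,  s[4] = 10,  s[5] = 5,  s[6] = 14,  s[7] = 17,  s[8] = 26.
Since s[8] = s[2] = 26, the sequence is eventually periodic: after a pre-period of length 2 it cycles with period 6.
For k ≥ 2, s[k] depends only on (k - 2) mod 6. (1554 - 2) mod 6 = 4, so s[1554] = s[6] = 14.

14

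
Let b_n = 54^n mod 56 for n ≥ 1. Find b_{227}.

24

b_1 = 54; b_2 = 4; b_3 = 48; b_4 = 16; b_5 = 24; b_6 = 8; b_7 = 40; b_8 = 32; b_9 = 48.
Since b_9 = b_3 = 48, the sequence is eventually periodic: after a pre-period of length 2 it cycles with period 6.
For n ≥ 3, b_n depends only on (n - 3) mod 6. (227 - 3) mod 6 = 2, so b_{227} = b_5 = 24.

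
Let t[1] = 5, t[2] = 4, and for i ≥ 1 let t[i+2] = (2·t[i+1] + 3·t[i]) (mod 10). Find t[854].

4

Listing terms: t[1] = 5; t[2] = 4; t[3] = 3; t[4] = 8; t[5] = 5; t[6] = 4.
The sequence repeats with period 4.
(854 - 1) mod 4 = 1, so t[854] = t[2] = 4.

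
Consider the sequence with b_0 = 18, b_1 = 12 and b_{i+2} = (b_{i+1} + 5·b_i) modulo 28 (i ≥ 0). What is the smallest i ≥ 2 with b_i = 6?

b_0 = 18; b_1 = 12; b_2 = 18; b_3 = 22; b_4 = 0; b_5 = 26; b_6 = 26; b_7 = 16; b_8 = 6; b_9 = 2; b_{10} = 4; b_{11} = 14; b_{12} = 6; b_{13} = 20; b_{14} = 22; b_{15} = 10; b_{16} = 8; b_{17} = 2; b_{18} = 14; b_{19} = 24; b_{20} = 10; b_{21} = 18; b_{22} = 12.
The sequence repeats with period 21.
The value 6 first appears (with i ≥ 2) at b_8.

8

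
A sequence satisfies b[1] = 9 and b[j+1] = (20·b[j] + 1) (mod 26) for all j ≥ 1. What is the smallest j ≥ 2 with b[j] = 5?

Computing terms: b[1] = 9; b[2] = 25; b[3] = 7; b[4] = 11; b[5] = 13; b[6] = 1; b[7] = 21; b[8] = 5; b[9] = 23; b[10] = 19; b[11] = 17; b[12] = 3; b[13] = 9.
Since b[13] = b[1] = 9, the sequence is periodic with period 12.
The value 5 first appears (with j ≥ 2) at b[8].

8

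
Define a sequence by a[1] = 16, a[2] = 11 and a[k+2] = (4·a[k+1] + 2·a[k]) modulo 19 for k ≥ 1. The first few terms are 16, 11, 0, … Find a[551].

We have a[1] = 16,  a[2] = 11,  a[3] = 0,  a[4] = 3,  a[5] = 12,  a[6] = 16,  a[7] = 12,  a[8] = 4,  a[9] = 2,  a[10] = 16,  a[11] = 11.
Since (a[10], a[11]) = (a[1], a[2]) = (16, 11) (two consecutive terms determine the rest), the sequence is periodic with period 9.
So a[551] = a[1 + ((551-1) mod 9)] = a[2] = 11.

11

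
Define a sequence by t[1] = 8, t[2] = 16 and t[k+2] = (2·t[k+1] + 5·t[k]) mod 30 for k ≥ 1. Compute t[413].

28

Computing terms: t[1] = 8, t[2] = 16, t[3] = 12, t[4] = 14, t[5] = 28, t[6] = 6, t[7] = 2, t[8] = 4, t[9] = 18, t[10] = 26, t[11] = 22, t[12] = 24, t[13] = 8, t[14] = 16.
Since (t[13], t[14]) = (t[1], t[2]) = (8, 16) (two consecutive terms determine the rest), the sequence is periodic with period 12.
So t[413] = t[1 + ((413-1) mod 12)] = t[5] = 28.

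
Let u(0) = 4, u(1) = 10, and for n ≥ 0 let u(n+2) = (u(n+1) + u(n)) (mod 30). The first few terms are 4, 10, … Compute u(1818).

8

u(0) = 4,  u(1) = 10,  u(2) = 14,  u(3) = 24,  u(4) = 8,  u(5) = 2,  u(6) = 10,  u(7) = 12,  u(8) = 22,  u(9) = 4,  u(10) = 26,  u(11) = 0,  u(12) = 26,  u(13) = 26,  u(14) = 22,  u(15) = 18,  u(16) = 10,  u(17) = 28,  u(18) = 8,  u(19) = 6,  u(20) = 14,  u(21) = 20,  u(22) = 4,  u(23) = 24,  u(24) = 28,  u(25) = 22,  u(26) = 20,  u(27) = 12,  u(28) = 2,  u(29) = 14,  u(30) = 16,  u(31) = 0,  u(32) = 16,  u(33) = 16,  u(34) = 2,  u(35) = 18,  u(36) = 20,  u(37) = 8,  u(38) = 28,  u(39) = 6,  u(40) = 4,  u(41) = 10.
Since (u(40), u(41)) = (u(0), u(1)) = (4, 10) (two consecutive terms determine the rest), the sequence is periodic with period 40.
(1818 - 0) mod 40 = 18, so u(1818) = u(18) = 8.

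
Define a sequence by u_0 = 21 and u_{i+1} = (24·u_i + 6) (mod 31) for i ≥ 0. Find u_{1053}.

Computing terms: u_0 = 21,  u_1 = 14,  u_2 = 1,  u_3 = 30,  u_4 = 13,  u_5 = 8,  u_6 = 12,  u_7 = 15,  u_8 = 25,  u_9 = 17,  u_{10} = 11,  u_{11} = 22,  u_{12} = 7,  u_{13} = 19,  u_{14} = 28,  u_{15} = 27,  u_{16} = 3,  u_{17} = 16,  u_{18} = 18,  u_{19} = 4,  u_{20} = 9,  u_{21} = 5,  u_{22} = 2,  u_{23} = 23,  u_{24} = 0,  u_{25} = 6,  u_{26} = 26,  u_{27} = 10,  u_{28} = 29,  u_{29} = 20,  u_{30} = 21.
Since u_{30} = u_0 = 21, the sequence is periodic with period 30.
So u_{1053} = u_{0 + ((1053-0) mod 30)} = u_3 = 30.

30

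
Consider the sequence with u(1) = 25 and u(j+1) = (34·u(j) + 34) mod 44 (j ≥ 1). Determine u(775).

18

Listing terms: u(1) = 25; u(2) = 4; u(3) = 38; u(4) = 6; u(5) = 18; u(6) = 30; u(7) = 42; u(8) = 10; u(9) = 22; u(10) = 34; u(11) = 2; u(12) = 14; u(13) = 26; u(14) = 38.
Since u(14) = u(3) = 38, the sequence is eventually periodic: after a pre-period of length 2 it cycles with period 11.
For j ≥ 3, u(j) depends only on (j - 3) mod 11. (775 - 3) mod 11 = 2, so u(775) = u(5) = 18.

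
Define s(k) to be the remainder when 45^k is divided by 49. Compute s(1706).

44

Computing terms: s(0) = 1,  s(1) = 45,  s(2) = 16,  s(3) = 34,  s(4) = 11,  s(5) = 5,  s(6) = 29,  s(7) = 31,  s(8) = 23,  s(9) = 6,  s(10) = 25,  s(11) = 47,  s(12) = 8,  s(13) = 17,  s(14) = 30,  s(15) = 27,  s(16) = 39,  s(17) = 40,  s(18) = 36,  s(19) = 3,  s(20) = 37,  s(21) = 48,  s(22) = 4,  s(23) = 33,  s(24) = 15,  s(25) = 38,  s(26) = 44,  s(27) = 20,  s(28) = 18,  s(29) = 26,  s(30) = 43,  s(31) = 24,  s(32) = 2,  s(33) = 41,  s(34) = 32,  s(35) = 19,  s(36) = 22,  s(37) = 10,  s(38) = 9,  s(39) = 13,  s(40) = 46,  s(41) = 12,  s(42) = 1.
The sequence repeats with period 42.
So s(1706) = s(0 + ((1706-0) mod 42)) = s(26) = 44.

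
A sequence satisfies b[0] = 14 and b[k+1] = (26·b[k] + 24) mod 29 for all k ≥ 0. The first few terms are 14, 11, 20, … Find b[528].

24

Computing terms: b[0] = 14; b[1] = 11; b[2] = 20; b[3] = 22; b[4] = 16; b[5] = 5; b[6] = 9; b[7] = 26; b[8] = 4; b[9] = 12; b[10] = 17; b[11] = 2; b[12] = 18; b[13] = 28; b[14] = 27; b[15] = 1; b[16] = 21; b[17] = 19; b[18] = 25; b[19] = 7; b[20] = 3; b[21] = 15; b[22] = 8; b[23] = 0; b[24] = 24; b[25] = 10; b[26] = 23; b[27] = 13; b[28] = 14.
The sequence repeats with period 28.
So b[528] = b[0 + ((528-0) mod 28)] = b[24] = 24.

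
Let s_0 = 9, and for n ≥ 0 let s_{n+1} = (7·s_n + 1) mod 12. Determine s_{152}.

Computing terms: s_0 = 9; s_1 = 4; s_2 = 5; s_3 = 0; s_4 = 1; s_5 = 8; s_6 = 9.
Since s_6 = s_0 = 9, the sequence is periodic with period 6.
(152 - 0) mod 6 = 2, so s_{152} = s_2 = 5.

5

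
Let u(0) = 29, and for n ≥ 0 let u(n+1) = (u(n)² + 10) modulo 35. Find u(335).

26

Listing terms: u(0) = 29, u(1) = 11, u(2) = 26, u(3) = 21, u(4) = 31, u(5) = 26.
Since u(5) = u(2) = 26, the sequence is eventually periodic: after a pre-period of length 2 it cycles with period 3.
For n ≥ 2, u(n) depends only on (n - 2) mod 3. (335 - 2) mod 3 = 0, so u(335) = u(2) = 26.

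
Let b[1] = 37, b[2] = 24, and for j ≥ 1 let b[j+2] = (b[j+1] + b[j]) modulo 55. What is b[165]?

36

Listing terms: b[1] = 37, b[2] = 24, b[3] = 6, b[4] = 30, b[5] = 36, b[6] = 11, b[7] = 47, b[8] = 3, b[9] = 50, b[10] = 53, b[11] = 48, b[12] = 46, b[13] = 39, b[14] = 30, b[15] = 14, b[16] = 44, b[17] = 3, b[18] = 47, b[19] = 50, b[20] = 42, b[21] = 37, b[22] = 24.
Since (b[21], b[22]) = (b[1], b[2]) = (37, 24) (two consecutive terms determine the rest), the sequence is periodic with period 20.
So b[165] = b[1 + ((165-1) mod 20)] = b[5] = 36.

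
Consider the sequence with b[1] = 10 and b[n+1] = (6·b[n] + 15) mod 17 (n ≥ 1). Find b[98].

Listing terms: b[1] = 10; b[2] = 7; b[3] = 6; b[4] = 0; b[5] = 15; b[6] = 3; b[7] = 16; b[8] = 9; b[9] = 1; b[10] = 4; b[11] = 5; b[12] = 11; b[13] = 13; b[14] = 8; b[15] = 12; b[16] = 2; b[17] = 10.
Since b[17] = b[1] = 10, the sequence is periodic with period 16.
(98 - 1) mod 16 = 1, so b[98] = b[2] = 7.

7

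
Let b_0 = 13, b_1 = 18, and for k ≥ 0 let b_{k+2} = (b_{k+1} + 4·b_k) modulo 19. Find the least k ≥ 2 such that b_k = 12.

b_0 = 13, b_1 = 18, b_2 = 13, b_3 = 9, b_4 = 4, b_5 = 2, b_6 = 18, b_7 = 7, b_8 = 3, b_9 = 12, b_{10} = 5, b_{11} = 15, b_{12} = 16, b_{13} = 0, b_{14} = 7, b_{15} = 7, b_{16} = 16, b_{17} = 6, b_{18} = 13, b_{19} = 18.
The sequence repeats with period 18.
The value 12 first appears (with k ≥ 2) at b_9.

9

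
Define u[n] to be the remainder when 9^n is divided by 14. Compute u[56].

11

We have u[1] = 9; u[2] = 11; u[3] = 1; u[4] = 9.
Since u[4] = u[1] = 9, the sequence is periodic with period 3.
(56 - 1) mod 3 = 1, so u[56] = u[2] = 11.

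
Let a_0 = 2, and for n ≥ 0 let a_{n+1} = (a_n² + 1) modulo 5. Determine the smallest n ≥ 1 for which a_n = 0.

1

Listing terms: a_0 = 2; a_1 = 0; a_2 = 1; a_3 = 2.
Since a_3 = a_0 = 2, the sequence is periodic with period 3.
The value 0 first appears (with n ≥ 1) at a_1.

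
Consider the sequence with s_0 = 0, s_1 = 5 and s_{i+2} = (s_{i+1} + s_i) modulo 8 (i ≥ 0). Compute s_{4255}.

1

s_0 = 0, s_1 = 5, s_2 = 5, s_3 = 2, s_4 = 7, s_5 = 1, s_6 = 0, s_7 = 1, s_8 = 1, s_9 = 2, s_{10} = 3, s_{11} = 5, s_{12} = 0, s_{13} = 5.
The sequence repeats with period 12.
(4255 - 0) mod 12 = 7, so s_{4255} = s_7 = 1.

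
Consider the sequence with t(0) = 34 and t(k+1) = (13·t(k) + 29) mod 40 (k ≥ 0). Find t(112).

Computing terms: t(0) = 34; t(1) = 31; t(2) = 32; t(3) = 5; t(4) = 14; t(5) = 11; t(6) = 12; t(7) = 25; t(8) = 34.
Since t(8) = t(0) = 34, the sequence is periodic with period 8.
(112 - 0) mod 8 = 0, so t(112) = t(0) = 34.

34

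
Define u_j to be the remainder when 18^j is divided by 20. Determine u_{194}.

4

Computing terms: u_1 = 18,  u_2 = 4,  u_3 = 12,  u_4 = 16,  u_5 = 8,  u_6 = 4.
Since u_6 = u_2 = 4, the sequence is eventually periodic: after a pre-period of length 1 it cycles with period 4.
For j ≥ 2, u_j depends only on (j - 2) mod 4. (194 - 2) mod 4 = 0, so u_{194} = u_2 = 4.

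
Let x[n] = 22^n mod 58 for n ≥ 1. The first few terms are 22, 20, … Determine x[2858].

Listing terms: x[1] = 22,  x[2] = 20,  x[3] = 34,  x[4] = 52,  x[5] = 42,  x[6] = 54,  x[7] = 28,  x[8] = 36,  x[9] = 38,  x[10] = 24,  x[11] = 6,  x[12] = 16,  x[13] = 4,  x[14] = 30,  x[15] = 22.
The sequence repeats with period 14.
So x[2858] = x[1 + ((2858-1) mod 14)] = x[2] = 20.

20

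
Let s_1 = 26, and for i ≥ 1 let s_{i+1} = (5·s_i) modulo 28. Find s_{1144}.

s_1 = 26, s_2 = 18, s_3 = 6, s_4 = 2, s_5 = 10, s_6 = 22, s_7 = 26.
The sequence repeats with period 6.
(1144 - 1) mod 6 = 3, so s_{1144} = s_4 = 2.

2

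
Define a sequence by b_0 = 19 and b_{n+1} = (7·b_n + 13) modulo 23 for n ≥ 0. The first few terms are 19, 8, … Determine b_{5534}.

b_0 = 19; b_1 = 8; b_2 = 0; b_3 = 13; b_4 = 12; b_5 = 5; b_6 = 2; b_7 = 4; b_8 = 18; b_9 = 1; b_{10} = 20; b_{11} = 15; b_{12} = 3; b_{13} = 11; b_{14} = 21; b_{15} = 22; b_{16} = 6; b_{17} = 9; b_{18} = 7; b_{19} = 16; b_{20} = 10; b_{21} = 14; b_{22} = 19.
The sequence repeats with period 22.
(5534 - 0) mod 22 = 12, so b_{5534} = b_{12} = 3.

3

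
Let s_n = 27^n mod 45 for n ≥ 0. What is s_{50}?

s_0 = 1, s_1 = 27, s_2 = 9, s_3 = 18, s_4 = 36, s_5 = 27.
Since s_5 = s_1 = 27, the sequence is eventually periodic: after a pre-period of length 1 it cycles with period 4.
For n ≥ 1, s_n depends only on (n - 1) mod 4. (50 - 1) mod 4 = 1, so s_{50} = s_2 = 9.

9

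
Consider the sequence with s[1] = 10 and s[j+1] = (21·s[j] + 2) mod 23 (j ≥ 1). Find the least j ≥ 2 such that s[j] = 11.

20

s[1] = 10, s[2] = 5, s[3] = 15, s[4] = 18, s[5] = 12, s[6] = 1, s[7] = 0, s[8] = 2, s[9] = 21, s[10] = 6, s[11] = 13, s[12] = 22, s[13] = 4, s[14] = 17, s[15] = 14, s[16] = 20, s[17] = 8, s[18] = 9, s[19] = 7, s[20] = 11, s[21] = 3, s[22] = 19, s[23] = 10.
The sequence repeats with period 22.
The value 11 first appears (with j ≥ 2) at s[20].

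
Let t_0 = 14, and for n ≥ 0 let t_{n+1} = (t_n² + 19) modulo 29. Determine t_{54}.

18

We have t_0 = 14,  t_1 = 12,  t_2 = 18,  t_3 = 24,  t_4 = 15,  t_5 = 12.
Since t_5 = t_1 = 12, the sequence is eventually periodic: after a pre-period of length 1 it cycles with period 4.
For n ≥ 1, t_n depends only on (n - 1) mod 4. (54 - 1) mod 4 = 1, so t_{54} = t_2 = 18.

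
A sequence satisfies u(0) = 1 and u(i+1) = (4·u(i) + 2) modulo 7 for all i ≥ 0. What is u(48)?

u(0) = 1,  u(1) = 6,  u(2) = 5,  u(3) = 1.
Since u(3) = u(0) = 1, the sequence is periodic with period 3.
(48 - 0) mod 3 = 0, so u(48) = u(0) = 1.

1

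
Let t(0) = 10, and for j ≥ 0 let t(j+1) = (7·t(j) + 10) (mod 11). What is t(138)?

8

t(0) = 10; t(1) = 3; t(2) = 9; t(3) = 7; t(4) = 4; t(5) = 5; t(6) = 1; t(7) = 6; t(8) = 8; t(9) = 0; t(10) = 10.
The sequence repeats with period 10.
(138 - 0) mod 10 = 8, so t(138) = t(8) = 8.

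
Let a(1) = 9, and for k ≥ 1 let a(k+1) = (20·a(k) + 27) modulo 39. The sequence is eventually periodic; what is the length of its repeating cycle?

12

a(1) = 9; a(2) = 12; a(3) = 33; a(4) = 24; a(5) = 0; a(6) = 27; a(7) = 21; a(8) = 18; a(9) = 36; a(10) = 6; a(11) = 30; a(12) = 3; a(13) = 9.
Since a(13) = a(1) = 9, the sequence is periodic with period 12.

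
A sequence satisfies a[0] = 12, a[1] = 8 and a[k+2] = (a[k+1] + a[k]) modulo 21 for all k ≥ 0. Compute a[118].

Computing terms: a[0] = 12,  a[1] = 8,  a[2] = 20,  a[3] = 7,  a[4] = 6,  a[5] = 13,  a[6] = 19,  a[7] = 11,  a[8] = 9,  a[9] = 20,  a[10] = 8,  a[11] = 7,  a[12] = 15,  a[13] = 1,  a[14] = 16,  a[15] = 17,  a[16] = 12,  a[17] = 8.
Since (a[16], a[17]) = (a[0], a[1]) = (12, 8) (two consecutive terms determine the rest), the sequence is periodic with period 16.
(118 - 0) mod 16 = 6, so a[118] = a[6] = 19.

19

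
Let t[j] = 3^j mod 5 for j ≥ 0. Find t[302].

4

Listing terms: t[0] = 1; t[1] = 3; t[2] = 4; t[3] = 2; t[4] = 1.
The sequence repeats with period 4.
So t[302] = t[0 + ((302-0) mod 4)] = t[2] = 4.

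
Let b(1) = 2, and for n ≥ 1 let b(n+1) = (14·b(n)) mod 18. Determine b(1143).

14

Computing terms: b(1) = 2,  b(2) = 10,  b(3) = 14,  b(4) = 16,  b(5) = 8,  b(6) = 4,  b(7) = 2.
The sequence repeats with period 6.
So b(1143) = b(1 + ((1143-1) mod 6)) = b(3) = 14.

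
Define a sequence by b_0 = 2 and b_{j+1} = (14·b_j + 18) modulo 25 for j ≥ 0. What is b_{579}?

Computing terms: b_0 = 2,  b_1 = 21,  b_2 = 12,  b_3 = 11,  b_4 = 22,  b_5 = 1,  b_6 = 7,  b_7 = 16,  b_8 = 17,  b_9 = 6,  b_{10} = 2.
Since b_{10} = b_0 = 2, the sequence is periodic with period 10.
So b_{579} = b_{0 + ((579-0) mod 10)} = b_9 = 6.

6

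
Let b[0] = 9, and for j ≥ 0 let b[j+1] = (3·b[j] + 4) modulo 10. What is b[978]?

b[0] = 9, b[1] = 1, b[2] = 7, b[3] = 5, b[4] = 9.
Since b[4] = b[0] = 9, the sequence is periodic with period 4.
(978 - 0) mod 4 = 2, so b[978] = b[2] = 7.

7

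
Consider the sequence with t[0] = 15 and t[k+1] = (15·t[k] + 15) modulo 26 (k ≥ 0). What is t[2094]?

t[0] = 15; t[1] = 6; t[2] = 1; t[3] = 4; t[4] = 23; t[5] = 22; t[6] = 7; t[7] = 16; t[8] = 21; t[9] = 18; t[10] = 25; t[11] = 0; t[12] = 15.
The sequence repeats with period 12.
(2094 - 0) mod 12 = 6, so t[2094] = t[6] = 7.

7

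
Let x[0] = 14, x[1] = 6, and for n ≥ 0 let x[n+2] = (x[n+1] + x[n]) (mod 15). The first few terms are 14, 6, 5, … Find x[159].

Computing terms: x[0] = 14; x[1] = 6; x[2] = 5; x[3] = 11; x[4] = 1; x[5] = 12; x[6] = 13; x[7] = 10; x[8] = 8; x[9] = 3; x[10] = 11; x[11] = 14; x[12] = 10; x[13] = 9; x[14] = 4; x[15] = 13; x[16] = 2; x[17] = 0; x[18] = 2; x[19] = 2; x[20] = 4; x[21] = 6; x[22] = 10; x[23] = 1; x[24] = 11; x[25] = 12; x[26] = 8; x[27] = 5; x[28] = 13; x[29] = 3; x[30] = 1; x[31] = 4; x[32] = 5; x[33] = 9; x[34] = 14; x[35] = 8; x[36] = 7; x[37] = 0; x[38] = 7; x[39] = 7; x[40] = 14; x[41] = 6.
The sequence repeats with period 40.
So x[159] = x[0 + ((159-0) mod 40)] = x[39] = 7.

7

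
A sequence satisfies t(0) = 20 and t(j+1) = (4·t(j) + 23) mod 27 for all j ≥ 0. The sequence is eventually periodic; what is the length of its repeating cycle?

Computing terms: t(0) = 20, t(1) = 22, t(2) = 3, t(3) = 8, t(4) = 1, t(5) = 0, t(6) = 23, t(7) = 7, t(8) = 24, t(9) = 11, t(10) = 13, t(11) = 21, t(12) = 26, t(13) = 19, t(14) = 18, t(15) = 14, t(16) = 25, t(17) = 15, t(18) = 2, t(19) = 4, t(20) = 12, t(21) = 17, t(22) = 10, t(23) = 9, t(24) = 5, t(25) = 16, t(26) = 6, t(27) = 20.
The sequence repeats with period 27.

27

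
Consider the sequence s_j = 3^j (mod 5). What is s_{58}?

4

s_1 = 3, s_2 = 4, s_3 = 2, s_4 = 1, s_5 = 3.
The sequence repeats with period 4.
So s_{58} = s_{1 + ((58-1) mod 4)} = s_2 = 4.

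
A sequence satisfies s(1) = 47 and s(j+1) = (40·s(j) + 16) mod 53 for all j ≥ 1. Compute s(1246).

Listing terms: s(1) = 47,  s(2) = 41,  s(3) = 13,  s(4) = 6,  s(5) = 44,  s(6) = 27,  s(7) = 36,  s(8) = 25,  s(9) = 9,  s(10) = 5,  s(11) = 4,  s(12) = 17,  s(13) = 7,  s(14) = 31,  s(15) = 37,  s(16) = 12,  s(17) = 19,  s(18) = 34,  s(19) = 51,  s(20) = 42,  s(21) = 0,  s(22) = 16,  s(23) = 20,  s(24) = 21,  s(25) = 8,  s(26) = 18,  s(27) = 47.
The sequence repeats with period 26.
So s(1246) = s(1 + ((1246-1) mod 26)) = s(24) = 21.

21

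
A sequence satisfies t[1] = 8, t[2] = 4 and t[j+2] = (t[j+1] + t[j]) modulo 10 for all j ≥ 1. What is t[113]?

t[1] = 8; t[2] = 4; t[3] = 2; t[4] = 6; t[5] = 8; t[6] = 4.
The sequence repeats with period 4.
So t[113] = t[1 + ((113-1) mod 4)] = t[1] = 8.

8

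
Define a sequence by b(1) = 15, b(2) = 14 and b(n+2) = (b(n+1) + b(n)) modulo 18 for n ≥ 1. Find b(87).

7

b(1) = 15; b(2) = 14; b(3) = 11; b(4) = 7; b(5) = 0; b(6) = 7; b(7) = 7; b(8) = 14; b(9) = 3; b(10) = 17; b(11) = 2; b(12) = 1; b(13) = 3; b(14) = 4; b(15) = 7; b(16) = 11; b(17) = 0; b(18) = 11; b(19) = 11; b(20) = 4; b(21) = 15; b(22) = 1; b(23) = 16; b(24) = 17; b(25) = 15; b(26) = 14.
Since (b(25), b(26)) = (b(1), b(2)) = (15, 14) (two consecutive terms determine the rest), the sequence is periodic with period 24.
So b(87) = b(1 + ((87-1) mod 24)) = b(15) = 7.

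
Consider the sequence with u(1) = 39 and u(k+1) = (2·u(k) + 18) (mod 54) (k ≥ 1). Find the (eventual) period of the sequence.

6

Computing terms: u(1) = 39, u(2) = 42, u(3) = 48, u(4) = 6, u(5) = 30, u(6) = 24, u(7) = 12, u(8) = 42.
Since u(8) = u(2) = 42, the sequence is eventually periodic: after a pre-period of length 1 it cycles with period 6.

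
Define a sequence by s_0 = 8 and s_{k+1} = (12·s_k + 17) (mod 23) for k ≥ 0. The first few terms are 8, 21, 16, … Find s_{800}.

s_0 = 8, s_1 = 21, s_2 = 16, s_3 = 2, s_4 = 18, s_5 = 3, s_6 = 7, s_7 = 9, s_8 = 10, s_9 = 22, s_{10} = 5, s_{11} = 8.
Since s_{11} = s_0 = 8, the sequence is periodic with period 11.
So s_{800} = s_{0 + ((800-0) mod 11)} = s_8 = 10.

10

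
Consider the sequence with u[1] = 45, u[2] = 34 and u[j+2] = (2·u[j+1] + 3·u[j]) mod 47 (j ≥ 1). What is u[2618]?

We have u[1] = 45,  u[2] = 34,  u[3] = 15,  u[4] = 38,  u[5] = 27,  u[6] = 27,  u[7] = 41,  u[8] = 22,  u[9] = 26,  u[10] = 24,  u[11] = 32,  u[12] = 42,  u[13] = 39,  u[14] = 16,  u[15] = 8,  u[16] = 17,  u[17] = 11,  u[18] = 26,  u[19] = 38,  u[20] = 13,  u[21] = 46,  u[22] = 37,  u[23] = 24,  u[24] = 18,  u[25] = 14,  u[26] = 35,  u[27] = 18,  u[28] = 0,  u[29] = 7,  u[30] = 14,  u[31] = 2,  u[32] = 46,  u[33] = 4,  u[34] = 5,  u[35] = 22,  u[36] = 12,  u[37] = 43,  u[38] = 28,  u[39] = 44,  u[40] = 31,  u[41] = 6,  u[42] = 11,  u[43] = 40,  u[44] = 19,  u[45] = 17,  u[46] = 44,  u[47] = 45,  u[48] = 34.
Since (u[47], u[48]) = (u[1], u[2]) = (45, 34) (two consecutive terms determine the rest), the sequence is periodic with period 46.
(2618 - 1) mod 46 = 41, so u[2618] = u[42] = 11.

11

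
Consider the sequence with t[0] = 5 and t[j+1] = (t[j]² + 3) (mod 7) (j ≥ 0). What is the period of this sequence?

3

Computing terms: t[0] = 5; t[1] = 0; t[2] = 3; t[3] = 5.
The sequence repeats with period 3.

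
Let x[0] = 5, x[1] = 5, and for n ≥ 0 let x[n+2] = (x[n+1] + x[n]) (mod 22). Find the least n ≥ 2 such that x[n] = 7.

15

x[0] = 5, x[1] = 5, x[2] = 10, x[3] = 15, x[4] = 3, x[5] = 18, x[6] = 21, x[7] = 17, x[8] = 16, x[9] = 11, x[10] = 5, x[11] = 16, x[12] = 21, x[13] = 15, x[14] = 14, x[15] = 7, x[16] = 21, x[17] = 6, x[18] = 5, x[19] = 11, x[20] = 16, x[21] = 5, x[22] = 21, x[23] = 4, x[24] = 3, x[25] = 7, x[26] = 10, x[27] = 17, x[28] = 5, x[29] = 0, x[30] = 5, x[31] = 5.
The sequence repeats with period 30.
The value 7 first appears (with n ≥ 2) at x[15].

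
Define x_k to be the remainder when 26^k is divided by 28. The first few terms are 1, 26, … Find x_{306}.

8

Listing terms: x_0 = 1, x_1 = 26, x_2 = 4, x_3 = 20, x_4 = 16, x_5 = 24, x_6 = 8, x_7 = 12, x_8 = 4.
Since x_8 = x_2 = 4, the sequence is eventually periodic: after a pre-period of length 2 it cycles with period 6.
For k ≥ 2, x_k depends only on (k - 2) mod 6. (306 - 2) mod 6 = 4, so x_{306} = x_6 = 8.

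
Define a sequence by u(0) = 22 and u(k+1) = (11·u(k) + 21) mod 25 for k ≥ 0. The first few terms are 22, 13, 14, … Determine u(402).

14

Computing terms: u(0) = 22,  u(1) = 13,  u(2) = 14,  u(3) = 0,  u(4) = 21,  u(5) = 2,  u(6) = 18,  u(7) = 19,  u(8) = 5,  u(9) = 1,  u(10) = 7,  u(11) = 23,  u(12) = 24,  u(13) = 10,  u(14) = 6,  u(15) = 12,  u(16) = 3,  u(17) = 4,  u(18) = 15,  u(19) = 11,  u(20) = 17,  u(21) = 8,  u(22) = 9,  u(23) = 20,  u(24) = 16,  u(25) = 22.
Since u(25) = u(0) = 22, the sequence is periodic with period 25.
(402 - 0) mod 25 = 2, so u(402) = u(2) = 14.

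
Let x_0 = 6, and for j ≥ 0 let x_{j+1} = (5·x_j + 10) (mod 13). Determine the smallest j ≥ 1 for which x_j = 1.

Computing terms: x_0 = 6, x_1 = 1, x_2 = 2, x_3 = 7, x_4 = 6.
The sequence repeats with period 4.
The value 1 first appears (with j ≥ 1) at x_1.

1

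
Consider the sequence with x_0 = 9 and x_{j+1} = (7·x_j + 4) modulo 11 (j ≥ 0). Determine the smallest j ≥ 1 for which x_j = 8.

Computing terms: x_0 = 9; x_1 = 1; x_2 = 0; x_3 = 4; x_4 = 10; x_5 = 8; x_6 = 5; x_7 = 6; x_8 = 2; x_9 = 7; x_{10} = 9.
The sequence repeats with period 10.
The value 8 first appears (with j ≥ 1) at x_5.

5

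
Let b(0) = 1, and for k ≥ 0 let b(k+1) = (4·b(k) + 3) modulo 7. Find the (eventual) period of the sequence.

Computing terms: b(0) = 1, b(1) = 0, b(2) = 3, b(3) = 1.
The sequence repeats with period 3.

3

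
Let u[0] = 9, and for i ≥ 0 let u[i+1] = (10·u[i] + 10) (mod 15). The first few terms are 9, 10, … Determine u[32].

Listing terms: u[0] = 9; u[1] = 10; u[2] = 5; u[3] = 0; u[4] = 10.
Since u[4] = u[1] = 10, the sequence is eventually periodic: after a pre-period of length 1 it cycles with period 3.
For i ≥ 1, u[i] depends only on (i - 1) mod 3. (32 - 1) mod 3 = 1, so u[32] = u[2] = 5.

5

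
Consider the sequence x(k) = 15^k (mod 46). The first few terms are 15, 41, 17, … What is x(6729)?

Computing terms: x(1) = 15,  x(2) = 41,  x(3) = 17,  x(4) = 25,  x(5) = 7,  x(6) = 13,  x(7) = 11,  x(8) = 27,  x(9) = 37,  x(10) = 3,  x(11) = 45,  x(12) = 31,  x(13) = 5,  x(14) = 29,  x(15) = 21,  x(16) = 39,  x(17) = 33,  x(18) = 35,  x(19) = 19,  x(20) = 9,  x(21) = 43,  x(22) = 1,  x(23) = 15.
The sequence repeats with period 22.
So x(6729) = x(1 + ((6729-1) mod 22)) = x(19) = 19.

19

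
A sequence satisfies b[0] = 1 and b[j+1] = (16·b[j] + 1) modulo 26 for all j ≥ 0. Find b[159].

1

Listing terms: b[0] = 1,  b[1] = 17,  b[2] = 13,  b[3] = 1.
The sequence repeats with period 3.
So b[159] = b[0 + ((159-0) mod 3)] = b[0] = 1.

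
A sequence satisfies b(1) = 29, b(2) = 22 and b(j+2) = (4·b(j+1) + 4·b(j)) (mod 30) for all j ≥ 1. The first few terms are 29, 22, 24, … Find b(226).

4

b(1) = 29,  b(2) = 22,  b(3) = 24,  b(4) = 4,  b(5) = 22,  b(6) = 14,  b(7) = 24,  b(8) = 2,  b(9) = 14,  b(10) = 4,  b(11) = 12,  b(12) = 4,  b(13) = 4,  b(14) = 2,  b(15) = 24,  b(16) = 14,  b(17) = 2,  b(18) = 4,  b(19) = 24,  b(20) = 22,  b(21) = 4,  b(22) = 14,  b(23) = 12,  b(24) = 14,  b(25) = 14,  b(26) = 22,  b(27) = 24.
Since (b(26), b(27)) = (b(2), b(3)) = (22, 24) (two consecutive terms determine the rest), the sequence is eventually periodic: after a pre-period of length 1 it cycles with period 24.
For j ≥ 2, b(j) depends only on (j - 2) mod 24. (226 - 2) mod 24 = 8, so b(226) = b(10) = 4.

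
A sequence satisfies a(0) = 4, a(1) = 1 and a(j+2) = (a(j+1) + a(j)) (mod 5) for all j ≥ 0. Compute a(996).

2

Listing terms: a(0) = 4; a(1) = 1; a(2) = 0; a(3) = 1; a(4) = 1; a(5) = 2; a(6) = 3; a(7) = 0; a(8) = 3; a(9) = 3; a(10) = 1; a(11) = 4; a(12) = 0; a(13) = 4; a(14) = 4; a(15) = 3; a(16) = 2; a(17) = 0; a(18) = 2; a(19) = 2; a(20) = 4; a(21) = 1.
The sequence repeats with period 20.
So a(996) = a(0 + ((996-0) mod 20)) = a(16) = 2.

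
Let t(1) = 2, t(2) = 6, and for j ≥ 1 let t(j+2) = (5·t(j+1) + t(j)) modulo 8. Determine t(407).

Computing terms: t(1) = 2,  t(2) = 6,  t(3) = 0,  t(4) = 6,  t(5) = 6,  t(6) = 4,  t(7) = 2,  t(8) = 6.
Since (t(7), t(8)) = (t(1), t(2)) = (2, 6) (two consecutive terms determine the rest), the sequence is periodic with period 6.
So t(407) = t(1 + ((407-1) mod 6)) = t(5) = 6.

6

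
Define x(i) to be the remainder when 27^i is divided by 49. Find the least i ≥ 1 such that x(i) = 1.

14

Computing terms: x(0) = 1; x(1) = 27; x(2) = 43; x(3) = 34; x(4) = 36; x(5) = 41; x(6) = 29; x(7) = 48; x(8) = 22; x(9) = 6; x(10) = 15; x(11) = 13; x(12) = 8; x(13) = 20; x(14) = 1.
Since x(14) = x(0) = 1, the sequence is periodic with period 14.
The value 1 next appears (with i ≥ 1) at x(14).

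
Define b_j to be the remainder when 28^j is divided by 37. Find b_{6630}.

10

We have b_0 = 1,  b_1 = 28,  b_2 = 7,  b_3 = 11,  b_4 = 12,  b_5 = 3,  b_6 = 10,  b_7 = 21,  b_8 = 33,  b_9 = 36,  b_{10} = 9,  b_{11} = 30,  b_{12} = 26,  b_{13} = 25,  b_{14} = 34,  b_{15} = 27,  b_{16} = 16,  b_{17} = 4,  b_{18} = 1.
The sequence repeats with period 18.
(6630 - 0) mod 18 = 6, so b_{6630} = b_6 = 10.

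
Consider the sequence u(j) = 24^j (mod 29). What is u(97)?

23

Listing terms: u(0) = 1, u(1) = 24, u(2) = 25, u(3) = 20, u(4) = 16, u(5) = 7, u(6) = 23, u(7) = 1.
The sequence repeats with period 7.
So u(97) = u(0 + ((97-0) mod 7)) = u(6) = 23.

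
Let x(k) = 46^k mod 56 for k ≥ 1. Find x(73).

32

We have x(1) = 46, x(2) = 44, x(3) = 8, x(4) = 32, x(5) = 16, x(6) = 8.
Since x(6) = x(3) = 8, the sequence is eventually periodic: after a pre-period of length 2 it cycles with period 3.
For k ≥ 3, x(k) depends only on (k - 3) mod 3. (73 - 3) mod 3 = 1, so x(73) = x(4) = 32.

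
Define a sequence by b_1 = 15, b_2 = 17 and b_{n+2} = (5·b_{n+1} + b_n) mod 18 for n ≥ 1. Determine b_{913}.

15

Computing terms: b_1 = 15,  b_2 = 17,  b_3 = 10,  b_4 = 13,  b_5 = 3,  b_6 = 10,  b_7 = 17,  b_8 = 5,  b_9 = 6,  b_{10} = 17,  b_{11} = 1,  b_{12} = 4,  b_{13} = 3,  b_{14} = 1,  b_{15} = 8,  b_{16} = 5,  b_{17} = 15,  b_{18} = 8,  b_{19} = 1,  b_{20} = 13,  b_{21} = 12,  b_{22} = 1,  b_{23} = 17,  b_{24} = 14,  b_{25} = 15,  b_{26} = 17.
Since (b_{25}, b_{26}) = (b_1, b_2) = (15, 17) (two consecutive terms determine the rest), the sequence is periodic with period 24.
(913 - 1) mod 24 = 0, so b_{913} = b_1 = 15.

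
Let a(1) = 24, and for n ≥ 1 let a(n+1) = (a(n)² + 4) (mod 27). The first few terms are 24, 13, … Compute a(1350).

We have a(1) = 24; a(2) = 13; a(3) = 11; a(4) = 17; a(5) = 23; a(6) = 20; a(7) = 26; a(8) = 5; a(9) = 2; a(10) = 8; a(11) = 14; a(12) = 11.
Since a(12) = a(3) = 11, the sequence is eventually periodic: after a pre-period of length 2 it cycles with period 9.
For n ≥ 3, a(n) depends only on (n - 3) mod 9. (1350 - 3) mod 9 = 6, so a(1350) = a(9) = 2.

2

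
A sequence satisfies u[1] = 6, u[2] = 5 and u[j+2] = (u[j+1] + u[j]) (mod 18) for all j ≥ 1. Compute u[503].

7

u[1] = 6,  u[2] = 5,  u[3] = 11,  u[4] = 16,  u[5] = 9,  u[6] = 7,  u[7] = 16,  u[8] = 5,  u[9] = 3,  u[10] = 8,  u[11] = 11,  u[12] = 1,  u[13] = 12,  u[14] = 13,  u[15] = 7,  u[16] = 2,  u[17] = 9,  u[18] = 11,  u[19] = 2,  u[20] = 13,  u[21] = 15,  u[22] = 10,  u[23] = 7,  u[24] = 17,  u[25] = 6,  u[26] = 5.
The sequence repeats with period 24.
(503 - 1) mod 24 = 22, so u[503] = u[23] = 7.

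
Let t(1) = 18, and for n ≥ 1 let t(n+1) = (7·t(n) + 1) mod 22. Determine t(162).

17

We have t(1) = 18; t(2) = 17; t(3) = 10; t(4) = 5; t(5) = 14; t(6) = 11; t(7) = 12; t(8) = 19; t(9) = 2; t(10) = 15; t(11) = 18.
The sequence repeats with period 10.
(162 - 1) mod 10 = 1, so t(162) = t(2) = 17.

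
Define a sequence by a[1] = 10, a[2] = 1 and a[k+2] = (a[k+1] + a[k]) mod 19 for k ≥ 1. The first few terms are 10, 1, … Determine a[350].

17

a[1] = 10,  a[2] = 1,  a[3] = 11,  a[4] = 12,  a[5] = 4,  a[6] = 16,  a[7] = 1,  a[8] = 17,  a[9] = 18,  a[10] = 16,  a[11] = 15,  a[12] = 12,  a[13] = 8,  a[14] = 1,  a[15] = 9,  a[16] = 10,  a[17] = 0,  a[18] = 10,  a[19] = 10,  a[20] = 1.
Since (a[19], a[20]) = (a[1], a[2]) = (10, 1) (two consecutive terms determine the rest), the sequence is periodic with period 18.
So a[350] = a[1 + ((350-1) mod 18)] = a[8] = 17.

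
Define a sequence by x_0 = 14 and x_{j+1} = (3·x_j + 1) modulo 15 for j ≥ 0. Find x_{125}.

We have x_0 = 14,  x_1 = 13,  x_2 = 10,  x_3 = 1,  x_4 = 4,  x_5 = 13.
Since x_5 = x_1 = 13, the sequence is eventually periodic: after a pre-period of length 1 it cycles with period 4.
For j ≥ 1, x_j depends only on (j - 1) mod 4. (125 - 1) mod 4 = 0, so x_{125} = x_1 = 13.

13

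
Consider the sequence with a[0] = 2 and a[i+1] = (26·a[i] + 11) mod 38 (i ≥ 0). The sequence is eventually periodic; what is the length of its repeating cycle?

Computing terms: a[0] = 2, a[1] = 25, a[2] = 15, a[3] = 21, a[4] = 25.
Since a[4] = a[1] = 25, the sequence is eventually periodic: after a pre-period of length 1 it cycles with period 3.

3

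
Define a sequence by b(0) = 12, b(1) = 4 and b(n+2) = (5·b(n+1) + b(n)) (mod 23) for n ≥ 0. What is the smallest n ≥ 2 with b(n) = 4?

Computing terms: b(0) = 12, b(1) = 4, b(2) = 9, b(3) = 3, b(4) = 1, b(5) = 8, b(6) = 18, b(7) = 6, b(8) = 2, b(9) = 16, b(10) = 13, b(11) = 12, b(12) = 4.
Since (b(11), b(12)) = (b(0), b(1)) = (12, 4) (two consecutive terms determine the rest), the sequence is periodic with period 11.
The value 4 next appears (with n ≥ 2) at b(12).

12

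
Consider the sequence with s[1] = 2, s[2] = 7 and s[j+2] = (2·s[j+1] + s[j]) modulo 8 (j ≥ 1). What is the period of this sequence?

s[1] = 2,  s[2] = 7,  s[3] = 0,  s[4] = 7,  s[5] = 6,  s[6] = 3,  s[7] = 4,  s[8] = 3,  s[9] = 2,  s[10] = 7.
The sequence repeats with period 8.

8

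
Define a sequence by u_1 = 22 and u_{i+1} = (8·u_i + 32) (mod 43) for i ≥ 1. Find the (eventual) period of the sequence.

Listing terms: u_1 = 22,  u_2 = 36,  u_3 = 19,  u_4 = 12,  u_5 = 42,  u_6 = 24,  u_7 = 9,  u_8 = 18,  u_9 = 4,  u_{10} = 21,  u_{11} = 28,  u_{12} = 41,  u_{13} = 16,  u_{14} = 31,  u_{15} = 22.
The sequence repeats with period 14.

14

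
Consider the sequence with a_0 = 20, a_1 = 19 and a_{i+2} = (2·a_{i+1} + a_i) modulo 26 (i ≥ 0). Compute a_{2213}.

We have a_0 = 20, a_1 = 19, a_2 = 6, a_3 = 5, a_4 = 16, a_5 = 11, a_6 = 12, a_7 = 9, a_8 = 4, a_9 = 17, a_{10} = 12, a_{11} = 15, a_{12} = 16, a_{13} = 21, a_{14} = 6, a_{15} = 7, a_{16} = 20, a_{17} = 21, a_{18} = 10, a_{19} = 15, a_{20} = 14, a_{21} = 17, a_{22} = 22, a_{23} = 9, a_{24} = 14, a_{25} = 11, a_{26} = 10, a_{27} = 5, a_{28} = 20, a_{29} = 19.
Since (a_{28}, a_{29}) = (a_0, a_1) = (20, 19) (two consecutive terms determine the rest), the sequence is periodic with period 28.
So a_{2213} = a_{0 + ((2213-0) mod 28)} = a_1 = 19.

19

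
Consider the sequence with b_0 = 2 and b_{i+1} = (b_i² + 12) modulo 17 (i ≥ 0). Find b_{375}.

b_0 = 2; b_1 = 16; b_2 = 13; b_3 = 11; b_4 = 14; b_5 = 4; b_6 = 11.
Since b_6 = b_3 = 11, the sequence is eventually periodic: after a pre-period of length 3 it cycles with period 3.
For i ≥ 3, b_i depends only on (i - 3) mod 3. (375 - 3) mod 3 = 0, so b_{375} = b_3 = 11.

11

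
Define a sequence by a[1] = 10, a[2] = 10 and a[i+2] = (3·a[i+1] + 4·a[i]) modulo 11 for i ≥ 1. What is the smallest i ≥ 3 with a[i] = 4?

3

We have a[1] = 10, a[2] = 10, a[3] = 4, a[4] = 8, a[5] = 7, a[6] = 9, a[7] = 0, a[8] = 3, a[9] = 9, a[10] = 6, a[11] = 10, a[12] = 10.
Since (a[11], a[12]) = (a[1], a[2]) = (10, 10) (two consecutive terms determine the rest), the sequence is periodic with period 10.
The value 4 first appears (with i ≥ 3) at a[3].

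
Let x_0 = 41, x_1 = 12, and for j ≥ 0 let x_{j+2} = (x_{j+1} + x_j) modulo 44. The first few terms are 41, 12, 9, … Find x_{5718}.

37

We have x_0 = 41, x_1 = 12, x_2 = 9, x_3 = 21, x_4 = 30, x_5 = 7, x_6 = 37, x_7 = 0, x_8 = 37, x_9 = 37, x_{10} = 30, x_{11} = 23, x_{12} = 9, x_{13} = 32, x_{14} = 41, x_{15} = 29, x_{16} = 26, x_{17} = 11, x_{18} = 37, x_{19} = 4, x_{20} = 41, x_{21} = 1, x_{22} = 42, x_{23} = 43, x_{24} = 41, x_{25} = 40, x_{26} = 37, x_{27} = 33, x_{28} = 26, x_{29} = 15, x_{30} = 41, x_{31} = 12.
Since (x_{30}, x_{31}) = (x_0, x_1) = (41, 12) (two consecutive terms determine the rest), the sequence is periodic with period 30.
(5718 - 0) mod 30 = 18, so x_{5718} = x_{18} = 37.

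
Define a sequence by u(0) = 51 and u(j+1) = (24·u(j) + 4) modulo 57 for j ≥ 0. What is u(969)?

40

Computing terms: u(0) = 51; u(1) = 31; u(2) = 7; u(3) = 1; u(4) = 28; u(5) = 49; u(6) = 40; u(7) = 52; u(8) = 55; u(9) = 13; u(10) = 31.
Since u(10) = u(1) = 31, the sequence is eventually periodic: after a pre-period of length 1 it cycles with period 9.
For j ≥ 1, u(j) depends only on (j - 1) mod 9. (969 - 1) mod 9 = 5, so u(969) = u(6) = 40.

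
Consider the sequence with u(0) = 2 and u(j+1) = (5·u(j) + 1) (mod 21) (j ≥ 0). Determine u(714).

Listing terms: u(0) = 2; u(1) = 11; u(2) = 14; u(3) = 8; u(4) = 20; u(5) = 17; u(6) = 2.
The sequence repeats with period 6.
(714 - 0) mod 6 = 0, so u(714) = u(0) = 2.

2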